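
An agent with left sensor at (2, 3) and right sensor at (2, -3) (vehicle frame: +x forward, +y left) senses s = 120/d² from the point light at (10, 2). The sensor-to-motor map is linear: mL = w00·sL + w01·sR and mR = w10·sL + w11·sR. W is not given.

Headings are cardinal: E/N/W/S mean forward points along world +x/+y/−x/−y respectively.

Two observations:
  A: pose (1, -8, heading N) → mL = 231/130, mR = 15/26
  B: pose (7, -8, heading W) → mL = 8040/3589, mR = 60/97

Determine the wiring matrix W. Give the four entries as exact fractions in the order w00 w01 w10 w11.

1 1 1 0

obs A: pose=(1,-8,N) → sL=15/26, sR=6/5, mL=231/130, mR=15/26
obs B: pose=(7,-8,W) → sL=60/97, sR=60/37, mL=8040/3589, mR=60/97
sensor matrix S = [[15/26, 6/5], [60/97, 60/37]]; det S = 9018/46657
solve [mL_A; mL_B] = S·[w00; w01] and [mR_A; mR_B] = S·[w10; w11]:
  w00 = 1, w01 = 1, w10 = 1, w11 = 0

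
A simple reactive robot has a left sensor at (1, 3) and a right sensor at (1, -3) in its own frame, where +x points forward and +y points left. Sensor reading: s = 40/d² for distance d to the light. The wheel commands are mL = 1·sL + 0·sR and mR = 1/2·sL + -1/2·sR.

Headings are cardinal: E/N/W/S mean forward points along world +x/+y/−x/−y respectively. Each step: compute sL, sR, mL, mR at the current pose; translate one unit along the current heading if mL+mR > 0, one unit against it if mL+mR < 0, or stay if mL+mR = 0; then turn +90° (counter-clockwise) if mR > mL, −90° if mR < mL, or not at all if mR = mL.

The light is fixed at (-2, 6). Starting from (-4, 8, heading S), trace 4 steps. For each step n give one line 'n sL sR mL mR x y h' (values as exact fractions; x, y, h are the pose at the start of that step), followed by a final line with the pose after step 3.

n=0: pose=(-4,8,S); sL=20, sR=20/13; mL=20, mR=120/13; mL+mR=380/13 → advance +1; mR−mL=-140/13 → turn -1·90°
n=1: pose=(-4,7,W); sL=40/13, sR=8/5; mL=40/13, mR=48/65; mL+mR=248/65 → advance +1; mR−mL=-152/65 → turn -1·90°
n=2: pose=(-5,7,N); sL=1, sR=10; mL=1, mR=-9/2; mL+mR=-7/2 → advance -1; mR−mL=-11/2 → turn -1·90°
n=3: pose=(-5,6,E); sL=40/13, sR=40/13; mL=40/13, mR=0; mL+mR=40/13 → advance +1; mR−mL=-40/13 → turn -1·90°

0 20 20/13 20 120/13 -4 8 S
1 40/13 8/5 40/13 48/65 -4 7 W
2 1 10 1 -9/2 -5 7 N
3 40/13 40/13 40/13 0 -5 6 E
final -4 6 S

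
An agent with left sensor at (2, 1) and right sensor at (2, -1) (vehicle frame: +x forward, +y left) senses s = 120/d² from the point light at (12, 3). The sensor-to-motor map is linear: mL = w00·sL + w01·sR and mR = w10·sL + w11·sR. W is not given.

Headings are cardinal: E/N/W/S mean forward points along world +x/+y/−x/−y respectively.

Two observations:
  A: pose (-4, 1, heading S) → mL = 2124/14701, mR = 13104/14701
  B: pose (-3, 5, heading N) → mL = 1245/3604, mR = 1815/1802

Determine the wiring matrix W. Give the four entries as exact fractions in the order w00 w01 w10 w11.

obs A: pose=(-4,1,S) → sL=120/241, sR=24/61, mL=2124/14701, mR=13104/14701
obs B: pose=(-3,5,N) → sL=15/34, sR=30/53, mL=1245/3604, mR=1815/1802
sensor matrix S = [[120/241, 24/61], [15/34, 30/53]]; det S = 1434060/13245601
solve [mL_A; mL_B] = S·[w00; w01] and [mR_A; mR_B] = S·[w10; w11]:
  w00 = -1/2, w01 = 1, w10 = 1, w11 = 1

-1/2 1 1 1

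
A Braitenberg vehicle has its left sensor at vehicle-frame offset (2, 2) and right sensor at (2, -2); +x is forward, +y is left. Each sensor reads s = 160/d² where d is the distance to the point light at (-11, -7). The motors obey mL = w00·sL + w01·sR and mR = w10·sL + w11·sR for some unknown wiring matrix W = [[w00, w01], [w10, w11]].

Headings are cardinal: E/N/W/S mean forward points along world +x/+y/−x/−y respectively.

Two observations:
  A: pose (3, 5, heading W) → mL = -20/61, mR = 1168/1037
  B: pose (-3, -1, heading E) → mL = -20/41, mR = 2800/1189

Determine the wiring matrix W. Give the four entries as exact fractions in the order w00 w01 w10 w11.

-1/2 0 1 1

obs A: pose=(3,5,W) → sL=40/61, sR=8/17, mL=-20/61, mR=1168/1037
obs B: pose=(-3,-1,E) → sL=40/41, sR=40/29, mL=-20/41, mR=2800/1189
sensor matrix S = [[40/61, 8/17], [40/41, 40/29]]; det S = 549120/1232993
solve [mL_A; mL_B] = S·[w00; w01] and [mR_A; mR_B] = S·[w10; w11]:
  w00 = -1/2, w01 = 0, w10 = 1, w11 = 1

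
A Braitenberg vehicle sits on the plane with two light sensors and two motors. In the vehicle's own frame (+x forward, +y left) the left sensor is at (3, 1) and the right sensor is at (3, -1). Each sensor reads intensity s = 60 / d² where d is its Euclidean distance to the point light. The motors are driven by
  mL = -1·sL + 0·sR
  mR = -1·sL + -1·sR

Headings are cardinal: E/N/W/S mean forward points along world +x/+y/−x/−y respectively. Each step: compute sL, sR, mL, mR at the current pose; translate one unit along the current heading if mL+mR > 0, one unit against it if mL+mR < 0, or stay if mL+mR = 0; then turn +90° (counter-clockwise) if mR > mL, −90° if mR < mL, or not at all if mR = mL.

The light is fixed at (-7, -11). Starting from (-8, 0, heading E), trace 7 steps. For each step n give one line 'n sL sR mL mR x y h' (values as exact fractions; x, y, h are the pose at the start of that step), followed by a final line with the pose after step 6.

0 15/37 15/26 -15/37 -945/962 -8 0 E
1 12/13 60/73 -12/13 -1656/949 -9 0 S
2 30/73 30/97 -30/73 -5100/7081 -9 1 W
3 60/229 4/15 -60/229 -1816/3435 -8 1 N
4 15/37 15/26 -15/37 -945/962 -8 0 E
5 12/13 60/73 -12/13 -1656/949 -9 0 S
6 30/73 30/97 -30/73 -5100/7081 -9 1 W
final -8 1 N

n=0: pose=(-8,0,E); sL=15/37, sR=15/26; mL=-15/37, mR=-945/962; mL+mR=-1335/962 → advance -1; mR−mL=-15/26 → turn -1·90°
n=1: pose=(-9,0,S); sL=12/13, sR=60/73; mL=-12/13, mR=-1656/949; mL+mR=-2532/949 → advance -1; mR−mL=-60/73 → turn -1·90°
n=2: pose=(-9,1,W); sL=30/73, sR=30/97; mL=-30/73, mR=-5100/7081; mL+mR=-8010/7081 → advance -1; mR−mL=-30/97 → turn -1·90°
n=3: pose=(-8,1,N); sL=60/229, sR=4/15; mL=-60/229, mR=-1816/3435; mL+mR=-2716/3435 → advance -1; mR−mL=-4/15 → turn -1·90°
n=4: pose=(-8,0,E); sL=15/37, sR=15/26; mL=-15/37, mR=-945/962; mL+mR=-1335/962 → advance -1; mR−mL=-15/26 → turn -1·90°
n=5: pose=(-9,0,S); sL=12/13, sR=60/73; mL=-12/13, mR=-1656/949; mL+mR=-2532/949 → advance -1; mR−mL=-60/73 → turn -1·90°
n=6: pose=(-9,1,W); sL=30/73, sR=30/97; mL=-30/73, mR=-5100/7081; mL+mR=-8010/7081 → advance -1; mR−mL=-30/97 → turn -1·90°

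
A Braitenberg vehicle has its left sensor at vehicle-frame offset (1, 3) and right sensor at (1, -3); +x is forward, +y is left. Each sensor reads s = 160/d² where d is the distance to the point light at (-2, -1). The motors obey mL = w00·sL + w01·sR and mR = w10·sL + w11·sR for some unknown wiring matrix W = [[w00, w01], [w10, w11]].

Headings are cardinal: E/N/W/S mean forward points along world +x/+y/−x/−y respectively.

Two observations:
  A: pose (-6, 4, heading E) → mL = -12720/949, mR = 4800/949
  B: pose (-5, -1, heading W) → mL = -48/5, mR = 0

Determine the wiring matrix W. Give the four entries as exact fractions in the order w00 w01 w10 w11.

-1/2 -1 -1/2 1/2

obs A: pose=(-6,4,E) → sL=160/73, sR=160/13, mL=-12720/949, mR=4800/949
obs B: pose=(-5,-1,W) → sL=32/5, sR=32/5, mL=-48/5, mR=0
sensor matrix S = [[160/73, 160/13], [32/5, 32/5]]; det S = -61440/949
solve [mL_A; mL_B] = S·[w00; w01] and [mR_A; mR_B] = S·[w10; w11]:
  w00 = -1/2, w01 = -1, w10 = -1/2, w11 = 1/2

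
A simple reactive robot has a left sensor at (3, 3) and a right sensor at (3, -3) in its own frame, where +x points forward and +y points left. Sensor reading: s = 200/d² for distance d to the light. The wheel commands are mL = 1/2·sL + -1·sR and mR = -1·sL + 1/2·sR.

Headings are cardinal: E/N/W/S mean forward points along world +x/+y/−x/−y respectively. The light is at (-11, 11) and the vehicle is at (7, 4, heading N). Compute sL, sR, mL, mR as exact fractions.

left sensor world pos  = (4, 7); dL² = 241
right sensor world pos = (10, 7); dR² = 457
sL = 200/241 = 200/241
sR = 200/457 = 200/457
mL = 1/2·sL + -1·sR = -2500/110137
mR = -1·sL + 1/2·sR = -67300/110137

200/241 200/457 -2500/110137 -67300/110137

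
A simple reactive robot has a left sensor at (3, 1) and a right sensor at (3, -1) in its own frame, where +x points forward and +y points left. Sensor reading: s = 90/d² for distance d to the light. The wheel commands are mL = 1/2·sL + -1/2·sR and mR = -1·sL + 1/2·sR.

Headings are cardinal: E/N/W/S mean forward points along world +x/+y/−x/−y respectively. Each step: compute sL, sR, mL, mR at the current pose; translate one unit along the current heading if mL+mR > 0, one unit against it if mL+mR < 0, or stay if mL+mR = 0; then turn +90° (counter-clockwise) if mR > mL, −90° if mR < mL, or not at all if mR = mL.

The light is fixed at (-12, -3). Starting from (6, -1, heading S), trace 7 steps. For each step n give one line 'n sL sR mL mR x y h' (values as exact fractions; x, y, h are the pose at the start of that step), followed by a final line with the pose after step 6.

n=0: pose=(6,-1,S); sL=45/181, sR=9/29; mL=-162/5249, mR=-981/10498; mL+mR=-45/362 → advance -1; mR−mL=-657/10498 → turn -1·90°
n=1: pose=(6,0,W); sL=90/229, sR=90/241; mL=540/55189, mR=-11385/55189; mL+mR=-45/229 → advance -1; mR−mL=-11925/55189 → turn -1·90°
n=2: pose=(7,0,N); sL=1/4, sR=45/218; mL=19/872, mR=-16/109; mL+mR=-1/8 → advance -1; mR−mL=-147/872 → turn -1·90°
n=3: pose=(7,-1,E); sL=90/493, sR=18/97; mL=-72/47821, mR=-4293/47821; mL+mR=-45/493 → advance -1; mR−mL=-4221/47821 → turn -1·90°
n=4: pose=(6,-1,S); sL=45/181, sR=9/29; mL=-162/5249, mR=-981/10498; mL+mR=-45/362 → advance -1; mR−mL=-657/10498 → turn -1·90°
n=5: pose=(6,0,W); sL=90/229, sR=90/241; mL=540/55189, mR=-11385/55189; mL+mR=-45/229 → advance -1; mR−mL=-11925/55189 → turn -1·90°
n=6: pose=(7,0,N); sL=1/4, sR=45/218; mL=19/872, mR=-16/109; mL+mR=-1/8 → advance -1; mR−mL=-147/872 → turn -1·90°

0 45/181 9/29 -162/5249 -981/10498 6 -1 S
1 90/229 90/241 540/55189 -11385/55189 6 0 W
2 1/4 45/218 19/872 -16/109 7 0 N
3 90/493 18/97 -72/47821 -4293/47821 7 -1 E
4 45/181 9/29 -162/5249 -981/10498 6 -1 S
5 90/229 90/241 540/55189 -11385/55189 6 0 W
6 1/4 45/218 19/872 -16/109 7 0 N
final 7 -1 E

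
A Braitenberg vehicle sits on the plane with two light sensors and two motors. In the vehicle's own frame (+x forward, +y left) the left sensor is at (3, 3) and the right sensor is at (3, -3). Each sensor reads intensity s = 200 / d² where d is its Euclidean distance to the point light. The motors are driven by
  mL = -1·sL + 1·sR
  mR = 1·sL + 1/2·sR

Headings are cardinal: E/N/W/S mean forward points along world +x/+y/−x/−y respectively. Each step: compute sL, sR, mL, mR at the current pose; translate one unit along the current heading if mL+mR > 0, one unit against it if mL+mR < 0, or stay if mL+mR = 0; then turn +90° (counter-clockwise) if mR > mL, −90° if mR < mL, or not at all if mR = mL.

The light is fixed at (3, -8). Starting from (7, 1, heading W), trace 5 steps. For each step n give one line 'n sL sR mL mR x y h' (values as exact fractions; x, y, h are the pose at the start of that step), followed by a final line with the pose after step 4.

n=0: pose=(7,1,W); sL=200/37, sR=40/29; mL=-4320/1073, mR=6540/1073; mL+mR=60/29 → advance +1; mR−mL=10860/1073 → turn +1·90°
n=1: pose=(6,1,S); sL=25/9, sR=50/9; mL=25/9, mR=50/9; mL+mR=25/3 → advance +1; mR−mL=25/9 → turn +1·90°
n=2: pose=(6,0,E); sL=200/157, sR=200/61; mL=19200/9577, mR=27900/9577; mL+mR=300/61 → advance +1; mR−mL=8700/9577 → turn +1·90°
n=3: pose=(7,0,N); sL=100/61, sR=20/17; mL=-480/1037, mR=2310/1037; mL+mR=30/17 → advance +1; mR−mL=2790/1037 → turn +1·90°
n=4: pose=(7,1,W); sL=200/37, sR=40/29; mL=-4320/1073, mR=6540/1073; mL+mR=60/29 → advance +1; mR−mL=10860/1073 → turn +1·90°

0 200/37 40/29 -4320/1073 6540/1073 7 1 W
1 25/9 50/9 25/9 50/9 6 1 S
2 200/157 200/61 19200/9577 27900/9577 6 0 E
3 100/61 20/17 -480/1037 2310/1037 7 0 N
4 200/37 40/29 -4320/1073 6540/1073 7 1 W
final 6 1 S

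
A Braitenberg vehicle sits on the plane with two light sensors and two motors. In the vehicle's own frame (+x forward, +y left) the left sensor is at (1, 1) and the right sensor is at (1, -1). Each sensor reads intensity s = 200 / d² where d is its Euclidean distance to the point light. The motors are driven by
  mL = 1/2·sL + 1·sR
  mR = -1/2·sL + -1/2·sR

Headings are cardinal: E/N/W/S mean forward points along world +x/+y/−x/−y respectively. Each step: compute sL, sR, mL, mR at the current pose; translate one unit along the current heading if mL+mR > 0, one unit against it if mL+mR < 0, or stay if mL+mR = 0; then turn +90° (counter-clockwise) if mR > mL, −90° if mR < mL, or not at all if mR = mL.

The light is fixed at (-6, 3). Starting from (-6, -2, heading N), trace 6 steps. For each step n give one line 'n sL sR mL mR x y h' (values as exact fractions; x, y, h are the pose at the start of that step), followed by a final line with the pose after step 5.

n=0: pose=(-6,-2,N); sL=200/17, sR=200/17; mL=300/17, mR=-200/17; mL+mR=100/17 → advance +1; mR−mL=-500/17 → turn -1·90°
n=1: pose=(-6,-1,E); sL=20, sR=100/13; mL=230/13, mR=-180/13; mL+mR=50/13 → advance +1; mR−mL=-410/13 → turn -1·90°
n=2: pose=(-5,-1,S); sL=200/29, sR=8; mL=332/29, mR=-216/29; mL+mR=4 → advance +1; mR−mL=-548/29 → turn -1·90°
n=3: pose=(-5,-2,W); sL=50/9, sR=25/2; mL=275/18, mR=-325/36; mL+mR=25/4 → advance +1; mR−mL=-875/36 → turn -1·90°
n=4: pose=(-6,-2,N); sL=200/17, sR=200/17; mL=300/17, mR=-200/17; mL+mR=100/17 → advance +1; mR−mL=-500/17 → turn -1·90°
n=5: pose=(-6,-1,E); sL=20, sR=100/13; mL=230/13, mR=-180/13; mL+mR=50/13 → advance +1; mR−mL=-410/13 → turn -1·90°

0 200/17 200/17 300/17 -200/17 -6 -2 N
1 20 100/13 230/13 -180/13 -6 -1 E
2 200/29 8 332/29 -216/29 -5 -1 S
3 50/9 25/2 275/18 -325/36 -5 -2 W
4 200/17 200/17 300/17 -200/17 -6 -2 N
5 20 100/13 230/13 -180/13 -6 -1 E
final -5 -1 S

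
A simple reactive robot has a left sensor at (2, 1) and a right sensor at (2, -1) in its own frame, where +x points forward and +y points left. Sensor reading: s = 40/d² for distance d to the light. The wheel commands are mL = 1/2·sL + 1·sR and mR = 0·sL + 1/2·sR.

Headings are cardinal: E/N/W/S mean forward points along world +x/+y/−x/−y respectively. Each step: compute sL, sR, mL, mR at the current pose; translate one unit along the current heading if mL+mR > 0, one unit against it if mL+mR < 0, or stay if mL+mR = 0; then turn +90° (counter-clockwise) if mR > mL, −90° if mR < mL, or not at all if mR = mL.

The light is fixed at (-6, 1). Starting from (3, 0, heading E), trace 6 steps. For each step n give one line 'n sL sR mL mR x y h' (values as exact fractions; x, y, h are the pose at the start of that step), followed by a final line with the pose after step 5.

n=0: pose=(3,0,E); sL=40/121, sR=8/25; mL=1468/3025, mR=4/25; mL+mR=1952/3025 → advance +1; mR−mL=-984/3025 → turn -1·90°
n=1: pose=(4,0,S); sL=4/13, sR=4/9; mL=70/117, mR=2/9; mL+mR=32/39 → advance +1; mR−mL=-44/117 → turn -1·90°
n=2: pose=(4,-1,W); sL=40/73, sR=8/13; mL=844/949, mR=4/13; mL+mR=1136/949 → advance +1; mR−mL=-552/949 → turn -1·90°
n=3: pose=(3,-1,N); sL=5/8, sR=2/5; mL=57/80, mR=1/5; mL+mR=73/80 → advance +1; mR−mL=-41/80 → turn -1·90°
n=4: pose=(3,0,E); sL=40/121, sR=8/25; mL=1468/3025, mR=4/25; mL+mR=1952/3025 → advance +1; mR−mL=-984/3025 → turn -1·90°
n=5: pose=(4,0,S); sL=4/13, sR=4/9; mL=70/117, mR=2/9; mL+mR=32/39 → advance +1; mR−mL=-44/117 → turn -1·90°

0 40/121 8/25 1468/3025 4/25 3 0 E
1 4/13 4/9 70/117 2/9 4 0 S
2 40/73 8/13 844/949 4/13 4 -1 W
3 5/8 2/5 57/80 1/5 3 -1 N
4 40/121 8/25 1468/3025 4/25 3 0 E
5 4/13 4/9 70/117 2/9 4 0 S
final 4 -1 W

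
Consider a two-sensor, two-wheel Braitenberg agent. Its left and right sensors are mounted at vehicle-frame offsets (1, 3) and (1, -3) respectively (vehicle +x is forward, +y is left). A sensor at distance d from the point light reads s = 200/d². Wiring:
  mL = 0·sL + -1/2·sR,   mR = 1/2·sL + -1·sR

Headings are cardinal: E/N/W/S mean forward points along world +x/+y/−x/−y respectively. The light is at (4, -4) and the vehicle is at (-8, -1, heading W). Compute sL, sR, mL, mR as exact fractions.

left sensor world pos  = (-9, -4); dL² = 169
right sensor world pos = (-9, 2); dR² = 205
sL = 200/169 = 200/169
sR = 200/205 = 40/41
mL = 0·sL + -1/2·sR = -20/41
mR = 1/2·sL + -1·sR = -2660/6929

200/169 40/41 -20/41 -2660/6929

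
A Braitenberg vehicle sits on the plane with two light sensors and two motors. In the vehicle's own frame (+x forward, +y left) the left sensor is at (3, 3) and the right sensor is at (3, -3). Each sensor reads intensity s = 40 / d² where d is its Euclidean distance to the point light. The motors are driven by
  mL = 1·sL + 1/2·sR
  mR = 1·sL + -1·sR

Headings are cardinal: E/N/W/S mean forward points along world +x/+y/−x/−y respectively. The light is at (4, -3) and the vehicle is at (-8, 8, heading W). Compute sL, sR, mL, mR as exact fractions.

40/289 40/421 22620/121669 5280/121669

left sensor world pos  = (-11, 5); dL² = 289
right sensor world pos = (-11, 11); dR² = 421
sL = 40/289 = 40/289
sR = 40/421 = 40/421
mL = 1·sL + 1/2·sR = 22620/121669
mR = 1·sL + -1·sR = 5280/121669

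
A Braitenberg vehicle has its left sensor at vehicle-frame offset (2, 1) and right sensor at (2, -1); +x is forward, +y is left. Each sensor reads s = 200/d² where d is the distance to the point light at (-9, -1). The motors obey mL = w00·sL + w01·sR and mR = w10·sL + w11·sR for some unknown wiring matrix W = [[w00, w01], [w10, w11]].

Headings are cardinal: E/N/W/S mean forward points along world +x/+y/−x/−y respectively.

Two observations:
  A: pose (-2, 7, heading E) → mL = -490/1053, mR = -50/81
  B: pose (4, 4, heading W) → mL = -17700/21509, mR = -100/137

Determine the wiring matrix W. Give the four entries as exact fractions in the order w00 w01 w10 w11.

obs A: pose=(-2,7,E) → sL=100/81, sR=20/13, mL=-490/1053, mR=-50/81
obs B: pose=(4,4,W) → sL=200/137, sR=200/157, mL=-17700/21509, mR=-100/137
sensor matrix S = [[100/81, 20/13], [200/137, 200/157]]; det S = -15248000/22648977
solve [mL_A; mL_B] = S·[w00; w01] and [mR_A; mR_B] = S·[w10; w11]:
  w00 = -1, w01 = 1/2, w10 = -1/2, w11 = 0

-1 1/2 -1/2 0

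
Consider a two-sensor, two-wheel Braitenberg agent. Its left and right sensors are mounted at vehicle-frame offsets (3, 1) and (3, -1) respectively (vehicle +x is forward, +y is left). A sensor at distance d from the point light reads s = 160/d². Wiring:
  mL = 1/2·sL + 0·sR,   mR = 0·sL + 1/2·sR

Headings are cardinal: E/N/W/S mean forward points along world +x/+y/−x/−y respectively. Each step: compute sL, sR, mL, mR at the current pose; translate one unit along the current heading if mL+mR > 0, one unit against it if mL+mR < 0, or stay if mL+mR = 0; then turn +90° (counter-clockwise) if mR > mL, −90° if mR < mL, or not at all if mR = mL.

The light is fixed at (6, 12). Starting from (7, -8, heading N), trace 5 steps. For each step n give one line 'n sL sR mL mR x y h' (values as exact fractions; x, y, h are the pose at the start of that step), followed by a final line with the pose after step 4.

0 160/289 160/293 80/289 80/293 7 -8 N
1 8/17 5/13 4/17 5/26 7 -7 E
2 160/493 32/97 80/493 16/97 8 -7 S
3 80/193 80/233 40/193 40/233 8 -8 E
4 32/109 160/533 16/109 80/533 9 -8 S
final 9 -9 E

n=0: pose=(7,-8,N); sL=160/289, sR=160/293; mL=80/289, mR=80/293; mL+mR=46560/84677 → advance +1; mR−mL=-320/84677 → turn -1·90°
n=1: pose=(7,-7,E); sL=8/17, sR=5/13; mL=4/17, mR=5/26; mL+mR=189/442 → advance +1; mR−mL=-19/442 → turn -1·90°
n=2: pose=(8,-7,S); sL=160/493, sR=32/97; mL=80/493, mR=16/97; mL+mR=15648/47821 → advance +1; mR−mL=128/47821 → turn +1·90°
n=3: pose=(8,-8,E); sL=80/193, sR=80/233; mL=40/193, mR=40/233; mL+mR=17040/44969 → advance +1; mR−mL=-1600/44969 → turn -1·90°
n=4: pose=(9,-8,S); sL=32/109, sR=160/533; mL=16/109, mR=80/533; mL+mR=17248/58097 → advance +1; mR−mL=192/58097 → turn +1·90°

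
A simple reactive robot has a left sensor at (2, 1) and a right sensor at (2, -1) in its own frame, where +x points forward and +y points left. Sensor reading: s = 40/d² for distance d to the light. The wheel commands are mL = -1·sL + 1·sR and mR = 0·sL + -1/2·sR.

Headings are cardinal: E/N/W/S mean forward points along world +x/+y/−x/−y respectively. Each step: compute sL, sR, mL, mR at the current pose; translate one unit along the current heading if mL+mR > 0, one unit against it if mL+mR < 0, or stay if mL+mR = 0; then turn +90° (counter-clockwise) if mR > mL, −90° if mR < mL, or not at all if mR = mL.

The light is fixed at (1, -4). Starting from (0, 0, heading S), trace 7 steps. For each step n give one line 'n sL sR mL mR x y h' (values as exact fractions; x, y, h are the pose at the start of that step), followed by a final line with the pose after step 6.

n=0: pose=(0,0,S); sL=10, sR=5; mL=-5, mR=-5/2; mL+mR=-15/2 → advance -1; mR−mL=5/2 → turn +1·90°
n=1: pose=(0,1,E); sL=40/37, sR=40/17; mL=800/629, mR=-20/17; mL+mR=60/629 → advance +1; mR−mL=-1540/629 → turn -1·90°
n=2: pose=(1,1,S); sL=4, sR=4; mL=0, mR=-2; mL+mR=-2 → advance -1; mR−mL=-2 → turn -1·90°
n=3: pose=(1,2,W); sL=40/29, sR=40/53; mL=-960/1537, mR=-20/53; mL+mR=-1540/1537 → advance -1; mR−mL=380/1537 → turn +1·90°
n=4: pose=(2,2,S); sL=2, sR=5/2; mL=1/2, mR=-5/4; mL+mR=-3/4 → advance -1; mR−mL=-7/4 → turn -1·90°
n=5: pose=(2,3,W); sL=40/37, sR=8/13; mL=-224/481, mR=-4/13; mL+mR=-372/481 → advance -1; mR−mL=76/481 → turn +1·90°
n=6: pose=(3,3,S); sL=20/17, sR=20/13; mL=80/221, mR=-10/13; mL+mR=-90/221 → advance -1; mR−mL=-250/221 → turn -1·90°

0 10 5 -5 -5/2 0 0 S
1 40/37 40/17 800/629 -20/17 0 1 E
2 4 4 0 -2 1 1 S
3 40/29 40/53 -960/1537 -20/53 1 2 W
4 2 5/2 1/2 -5/4 2 2 S
5 40/37 8/13 -224/481 -4/13 2 3 W
6 20/17 20/13 80/221 -10/13 3 3 S
final 3 4 W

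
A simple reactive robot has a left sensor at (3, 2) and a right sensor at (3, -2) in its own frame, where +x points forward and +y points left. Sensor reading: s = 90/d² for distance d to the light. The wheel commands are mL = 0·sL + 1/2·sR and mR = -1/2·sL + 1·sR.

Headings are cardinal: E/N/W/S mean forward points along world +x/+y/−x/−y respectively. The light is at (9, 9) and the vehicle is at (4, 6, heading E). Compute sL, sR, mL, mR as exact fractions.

left sensor world pos  = (7, 8); dL² = 5
right sensor world pos = (7, 4); dR² = 29
sL = 90/5 = 18
sR = 90/29 = 90/29
mL = 0·sL + 1/2·sR = 45/29
mR = -1/2·sL + 1·sR = -171/29

18 90/29 45/29 -171/29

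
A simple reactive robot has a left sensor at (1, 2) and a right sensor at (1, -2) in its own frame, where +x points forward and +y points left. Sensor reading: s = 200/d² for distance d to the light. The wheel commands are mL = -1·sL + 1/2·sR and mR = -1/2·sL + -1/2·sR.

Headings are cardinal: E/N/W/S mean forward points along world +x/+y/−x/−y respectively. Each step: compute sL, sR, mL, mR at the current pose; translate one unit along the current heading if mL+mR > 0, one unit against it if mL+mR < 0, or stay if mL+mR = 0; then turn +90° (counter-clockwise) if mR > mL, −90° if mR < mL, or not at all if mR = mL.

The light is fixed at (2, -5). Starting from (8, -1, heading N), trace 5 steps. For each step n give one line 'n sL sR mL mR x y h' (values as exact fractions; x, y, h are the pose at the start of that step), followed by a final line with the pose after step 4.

n=0: pose=(8,-1,N); sL=200/41, sR=200/89; mL=-13700/3649, mR=-13000/3649; mL+mR=-300/41 → advance -1; mR−mL=700/3649 → turn +1·90°
n=1: pose=(8,-2,W); sL=100/13, sR=4; mL=-74/13, mR=-76/13; mL+mR=-150/13 → advance -1; mR−mL=-2/13 → turn -1·90°
n=2: pose=(9,-2,N); sL=200/41, sR=200/97; mL=-15300/3977, mR=-13800/3977; mL+mR=-300/41 → advance -1; mR−mL=1500/3977 → turn +1·90°
n=3: pose=(9,-3,W); sL=50/9, sR=50/13; mL=-425/117, mR=-550/117; mL+mR=-25/3 → advance -1; mR−mL=-125/117 → turn -1·90°
n=4: pose=(10,-3,N); sL=40/9, sR=200/109; mL=-3460/981, mR=-3080/981; mL+mR=-20/3 → advance -1; mR−mL=380/981 → turn +1·90°

0 200/41 200/89 -13700/3649 -13000/3649 8 -1 N
1 100/13 4 -74/13 -76/13 8 -2 W
2 200/41 200/97 -15300/3977 -13800/3977 9 -2 N
3 50/9 50/13 -425/117 -550/117 9 -3 W
4 40/9 200/109 -3460/981 -3080/981 10 -3 N
final 10 -4 W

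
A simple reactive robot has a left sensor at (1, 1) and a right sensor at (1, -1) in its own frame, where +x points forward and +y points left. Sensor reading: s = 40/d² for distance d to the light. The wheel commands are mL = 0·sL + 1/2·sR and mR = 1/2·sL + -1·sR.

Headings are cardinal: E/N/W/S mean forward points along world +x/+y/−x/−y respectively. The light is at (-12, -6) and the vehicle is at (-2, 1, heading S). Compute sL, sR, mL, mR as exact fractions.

40/157 40/117 20/117 -3940/18369

left sensor world pos  = (-1, 0); dL² = 157
right sensor world pos = (-3, 0); dR² = 117
sL = 40/157 = 40/157
sR = 40/117 = 40/117
mL = 0·sL + 1/2·sR = 20/117
mR = 1/2·sL + -1·sR = -3940/18369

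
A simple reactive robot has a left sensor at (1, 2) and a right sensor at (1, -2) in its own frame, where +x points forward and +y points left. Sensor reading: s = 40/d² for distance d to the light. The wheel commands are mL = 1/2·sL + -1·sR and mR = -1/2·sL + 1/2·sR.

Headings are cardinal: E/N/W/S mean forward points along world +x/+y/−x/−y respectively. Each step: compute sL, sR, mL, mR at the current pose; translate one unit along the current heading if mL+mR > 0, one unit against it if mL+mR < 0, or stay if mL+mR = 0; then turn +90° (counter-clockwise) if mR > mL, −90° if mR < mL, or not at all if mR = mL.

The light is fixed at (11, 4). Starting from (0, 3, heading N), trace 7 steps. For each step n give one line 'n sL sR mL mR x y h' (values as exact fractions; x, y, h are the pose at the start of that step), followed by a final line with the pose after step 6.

n=0: pose=(0,3,N); sL=40/169, sR=40/81; mL=-5140/13689, mR=1760/13689; mL+mR=-20/81 → advance -1; mR−mL=2300/4563 → turn +1·90°
n=1: pose=(0,2,W); sL=1/4, sR=5/18; mL=-11/72, mR=1/72; mL+mR=-5/36 → advance -1; mR−mL=1/6 → turn +1·90°
n=2: pose=(1,2,S); sL=40/73, sR=40/153; mL=140/11169, mR=-1600/11169; mL+mR=-20/153 → advance -1; mR−mL=-580/3723 → turn -1·90°
n=3: pose=(1,3,W); sL=4/13, sR=20/61; mL=-138/793, mR=8/793; mL+mR=-10/61 → advance -1; mR−mL=146/793 → turn +1·90°
n=4: pose=(2,3,S); sL=40/53, sR=8/25; mL=76/1325, mR=-288/1325; mL+mR=-4/25 → advance -1; mR−mL=-364/1325 → turn -1·90°
n=5: pose=(2,4,W); sL=5/13, sR=5/13; mL=-5/26, mR=0; mL+mR=-5/26 → advance -1; mR−mL=5/26 → turn +1·90°
n=6: pose=(3,4,S); sL=40/37, sR=40/101; mL=540/3737, mR=-1280/3737; mL+mR=-20/101 → advance -1; mR−mL=-1820/3737 → turn -1·90°

0 40/169 40/81 -5140/13689 1760/13689 0 3 N
1 1/4 5/18 -11/72 1/72 0 2 W
2 40/73 40/153 140/11169 -1600/11169 1 2 S
3 4/13 20/61 -138/793 8/793 1 3 W
4 40/53 8/25 76/1325 -288/1325 2 3 S
5 5/13 5/13 -5/26 0 2 4 W
6 40/37 40/101 540/3737 -1280/3737 3 4 S
final 3 5 W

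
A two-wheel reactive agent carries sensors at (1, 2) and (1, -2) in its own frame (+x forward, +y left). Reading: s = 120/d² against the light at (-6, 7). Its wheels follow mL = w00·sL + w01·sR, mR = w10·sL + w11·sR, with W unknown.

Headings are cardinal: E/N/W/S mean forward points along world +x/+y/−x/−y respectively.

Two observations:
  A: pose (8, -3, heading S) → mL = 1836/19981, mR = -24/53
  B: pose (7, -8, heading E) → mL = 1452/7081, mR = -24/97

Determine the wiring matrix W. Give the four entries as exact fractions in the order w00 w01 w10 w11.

obs A: pose=(8,-3,S) → sL=120/377, sR=24/53, mL=1836/19981, mR=-24/53
obs B: pose=(7,-8,E) → sL=24/73, sR=24/97, mL=1452/7081, mR=-24/97
sensor matrix S = [[120/377, 24/53], [24/73, 24/97]]; det S = -9921024/141485461
solve [mL_A; mL_B] = S·[w00; w01] and [mR_A; mR_B] = S·[w10; w11]:
  w00 = 1, w01 = -1/2, w10 = 0, w11 = -1

1 -1/2 0 -1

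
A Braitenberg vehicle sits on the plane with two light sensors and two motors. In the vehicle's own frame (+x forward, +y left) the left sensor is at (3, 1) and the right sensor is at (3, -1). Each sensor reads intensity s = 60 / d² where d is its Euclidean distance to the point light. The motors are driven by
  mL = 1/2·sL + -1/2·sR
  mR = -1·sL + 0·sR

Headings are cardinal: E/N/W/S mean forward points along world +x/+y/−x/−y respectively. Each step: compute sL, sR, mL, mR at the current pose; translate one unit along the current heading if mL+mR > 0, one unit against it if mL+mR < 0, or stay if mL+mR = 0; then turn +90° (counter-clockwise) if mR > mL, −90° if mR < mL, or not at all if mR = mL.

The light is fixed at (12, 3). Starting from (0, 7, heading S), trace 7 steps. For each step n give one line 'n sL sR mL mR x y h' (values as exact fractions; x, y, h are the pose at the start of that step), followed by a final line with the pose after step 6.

n=0: pose=(0,7,S); sL=30/61, sR=6/17; mL=72/1037, mR=-30/61; mL+mR=-438/1037 → advance -1; mR−mL=-582/1037 → turn -1·90°
n=1: pose=(0,8,W); sL=60/241, sR=20/87; mL=200/20967, mR=-60/241; mL+mR=-5020/20967 → advance -1; mR−mL=-5420/20967 → turn -1·90°
n=2: pose=(1,8,N); sL=15/52, sR=15/41; mL=-165/4264, mR=-15/52; mL+mR=-1395/4264 → advance -1; mR−mL=-1065/4264 → turn -1·90°
n=3: pose=(1,7,E); sL=60/89, sR=60/73; mL=-480/6497, mR=-60/89; mL+mR=-4860/6497 → advance -1; mR−mL=-3900/6497 → turn -1·90°
n=4: pose=(0,7,S); sL=30/61, sR=6/17; mL=72/1037, mR=-30/61; mL+mR=-438/1037 → advance -1; mR−mL=-582/1037 → turn -1·90°
n=5: pose=(0,8,W); sL=60/241, sR=20/87; mL=200/20967, mR=-60/241; mL+mR=-5020/20967 → advance -1; mR−mL=-5420/20967 → turn -1·90°
n=6: pose=(1,8,N); sL=15/52, sR=15/41; mL=-165/4264, mR=-15/52; mL+mR=-1395/4264 → advance -1; mR−mL=-1065/4264 → turn -1·90°

0 30/61 6/17 72/1037 -30/61 0 7 S
1 60/241 20/87 200/20967 -60/241 0 8 W
2 15/52 15/41 -165/4264 -15/52 1 8 N
3 60/89 60/73 -480/6497 -60/89 1 7 E
4 30/61 6/17 72/1037 -30/61 0 7 S
5 60/241 20/87 200/20967 -60/241 0 8 W
6 15/52 15/41 -165/4264 -15/52 1 8 N
final 1 7 E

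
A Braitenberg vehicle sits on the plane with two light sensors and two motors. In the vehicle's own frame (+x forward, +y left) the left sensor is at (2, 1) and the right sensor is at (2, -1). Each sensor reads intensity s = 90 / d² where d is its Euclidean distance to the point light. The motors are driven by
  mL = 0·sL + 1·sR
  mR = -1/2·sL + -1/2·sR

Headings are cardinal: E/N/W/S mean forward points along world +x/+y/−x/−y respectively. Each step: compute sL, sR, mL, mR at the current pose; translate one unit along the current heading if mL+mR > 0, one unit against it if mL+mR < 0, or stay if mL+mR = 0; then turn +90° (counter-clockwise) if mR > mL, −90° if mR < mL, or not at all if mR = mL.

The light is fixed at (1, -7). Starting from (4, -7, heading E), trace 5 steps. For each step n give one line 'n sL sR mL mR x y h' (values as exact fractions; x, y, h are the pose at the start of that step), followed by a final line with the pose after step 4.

0 45/13 45/13 45/13 -45/13 4 -7 E
1 9/2 45/4 45/4 -63/8 4 -7 S
2 18 90 90 -54 4 -8 W
3 45 9 9 -27 3 -8 N
4 90/17 18/5 18/5 -378/85 3 -9 E
final 2 -9 S

n=0: pose=(4,-7,E); sL=45/13, sR=45/13; mL=45/13, mR=-45/13; mL+mR=0 → advance +0; mR−mL=-90/13 → turn -1·90°
n=1: pose=(4,-7,S); sL=9/2, sR=45/4; mL=45/4, mR=-63/8; mL+mR=27/8 → advance +1; mR−mL=-153/8 → turn -1·90°
n=2: pose=(4,-8,W); sL=18, sR=90; mL=90, mR=-54; mL+mR=36 → advance +1; mR−mL=-144 → turn -1·90°
n=3: pose=(3,-8,N); sL=45, sR=9; mL=9, mR=-27; mL+mR=-18 → advance -1; mR−mL=-36 → turn -1·90°
n=4: pose=(3,-9,E); sL=90/17, sR=18/5; mL=18/5, mR=-378/85; mL+mR=-72/85 → advance -1; mR−mL=-684/85 → turn -1·90°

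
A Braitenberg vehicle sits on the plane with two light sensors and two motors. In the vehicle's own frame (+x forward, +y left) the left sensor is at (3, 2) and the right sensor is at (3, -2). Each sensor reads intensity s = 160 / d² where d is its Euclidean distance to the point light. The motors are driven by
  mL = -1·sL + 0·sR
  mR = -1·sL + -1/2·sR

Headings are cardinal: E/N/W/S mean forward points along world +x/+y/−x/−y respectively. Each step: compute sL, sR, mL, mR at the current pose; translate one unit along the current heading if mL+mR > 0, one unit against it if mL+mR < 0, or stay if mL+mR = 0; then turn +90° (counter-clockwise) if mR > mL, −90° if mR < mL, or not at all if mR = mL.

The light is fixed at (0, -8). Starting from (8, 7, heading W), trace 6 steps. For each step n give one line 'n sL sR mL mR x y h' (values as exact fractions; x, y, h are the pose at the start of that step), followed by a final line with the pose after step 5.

0 80/97 80/157 -80/97 -16440/15229 8 7 W
1 160/373 32/89 -160/373 -20208/33197 9 7 N
2 2/5 5/9 -2/5 -61/90 9 6 E
3 160/221 160/157 -160/221 -42800/34697 8 6 S
4 80/97 80/157 -80/97 -16440/15229 8 7 W
5 160/373 32/89 -160/373 -20208/33197 9 7 N
final 9 6 E

n=0: pose=(8,7,W); sL=80/97, sR=80/157; mL=-80/97, mR=-16440/15229; mL+mR=-29000/15229 → advance -1; mR−mL=-40/157 → turn -1·90°
n=1: pose=(9,7,N); sL=160/373, sR=32/89; mL=-160/373, mR=-20208/33197; mL+mR=-34448/33197 → advance -1; mR−mL=-16/89 → turn -1·90°
n=2: pose=(9,6,E); sL=2/5, sR=5/9; mL=-2/5, mR=-61/90; mL+mR=-97/90 → advance -1; mR−mL=-5/18 → turn -1·90°
n=3: pose=(8,6,S); sL=160/221, sR=160/157; mL=-160/221, mR=-42800/34697; mL+mR=-67920/34697 → advance -1; mR−mL=-80/157 → turn -1·90°
n=4: pose=(8,7,W); sL=80/97, sR=80/157; mL=-80/97, mR=-16440/15229; mL+mR=-29000/15229 → advance -1; mR−mL=-40/157 → turn -1·90°
n=5: pose=(9,7,N); sL=160/373, sR=32/89; mL=-160/373, mR=-20208/33197; mL+mR=-34448/33197 → advance -1; mR−mL=-16/89 → turn -1·90°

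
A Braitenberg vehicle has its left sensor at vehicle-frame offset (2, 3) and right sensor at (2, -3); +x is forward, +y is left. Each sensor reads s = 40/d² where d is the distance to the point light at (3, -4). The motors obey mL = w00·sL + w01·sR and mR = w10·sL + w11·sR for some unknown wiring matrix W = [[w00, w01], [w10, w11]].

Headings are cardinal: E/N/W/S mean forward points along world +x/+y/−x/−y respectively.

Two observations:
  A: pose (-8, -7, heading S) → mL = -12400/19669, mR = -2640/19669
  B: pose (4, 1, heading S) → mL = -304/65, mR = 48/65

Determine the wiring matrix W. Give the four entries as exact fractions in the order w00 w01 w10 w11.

obs A: pose=(-8,-7,S) → sL=40/89, sR=40/221, mL=-12400/19669, mR=-2640/19669
obs B: pose=(4,1,S) → sL=8/5, sR=40/13, mL=-304/65, mR=48/65
sensor matrix S = [[40/89, 40/221], [8/5, 40/13]]; det S = 21504/19669
solve [mL_A; mL_B] = S·[w00; w01] and [mR_A; mR_B] = S·[w10; w11]:
  w00 = -1, w01 = -1, w10 = -1/2, w11 = 1/2

-1 -1 -1/2 1/2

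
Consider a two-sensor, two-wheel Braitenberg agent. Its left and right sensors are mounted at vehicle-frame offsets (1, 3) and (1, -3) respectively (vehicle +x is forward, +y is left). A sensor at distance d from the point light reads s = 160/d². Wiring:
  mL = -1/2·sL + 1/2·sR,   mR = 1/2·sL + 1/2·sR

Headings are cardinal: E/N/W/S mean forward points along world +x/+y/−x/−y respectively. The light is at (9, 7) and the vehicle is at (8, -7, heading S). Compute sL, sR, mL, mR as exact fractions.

left sensor world pos  = (11, -8); dL² = 229
right sensor world pos = (5, -8); dR² = 241
sL = 160/229 = 160/229
sR = 160/241 = 160/241
mL = -1/2·sL + 1/2·sR = -960/55189
mR = 1/2·sL + 1/2·sR = 37600/55189

160/229 160/241 -960/55189 37600/55189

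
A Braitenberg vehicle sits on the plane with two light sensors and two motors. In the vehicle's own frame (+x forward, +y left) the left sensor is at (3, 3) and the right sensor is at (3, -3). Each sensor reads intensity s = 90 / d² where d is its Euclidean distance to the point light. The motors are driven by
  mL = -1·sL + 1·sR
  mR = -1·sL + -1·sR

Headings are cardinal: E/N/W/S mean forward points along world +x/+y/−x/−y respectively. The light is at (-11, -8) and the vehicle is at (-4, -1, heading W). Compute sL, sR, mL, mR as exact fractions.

left sensor world pos  = (-7, -4); dL² = 32
right sensor world pos = (-7, 2); dR² = 116
sL = 90/32 = 45/16
sR = 90/116 = 45/58
mL = -1·sL + 1·sR = -945/464
mR = -1·sL + -1·sR = -1665/464

45/16 45/58 -945/464 -1665/464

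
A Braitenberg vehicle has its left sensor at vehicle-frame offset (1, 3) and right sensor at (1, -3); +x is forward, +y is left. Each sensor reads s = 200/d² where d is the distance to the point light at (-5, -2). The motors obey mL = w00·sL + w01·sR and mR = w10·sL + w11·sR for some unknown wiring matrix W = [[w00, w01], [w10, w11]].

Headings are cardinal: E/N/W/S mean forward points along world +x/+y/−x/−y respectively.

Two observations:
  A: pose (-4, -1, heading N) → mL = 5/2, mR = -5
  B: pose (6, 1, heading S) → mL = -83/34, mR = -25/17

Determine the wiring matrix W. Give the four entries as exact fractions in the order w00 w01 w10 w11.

obs A: pose=(-4,-1,N) → sL=25, sR=10, mL=5/2, mR=-5
obs B: pose=(6,1,S) → sL=1, sR=50/17, mL=-83/34, mR=-25/17
sensor matrix S = [[25, 10], [1, 50/17]]; det S = 1080/17
solve [mL_A; mL_B] = S·[w00; w01] and [mR_A; mR_B] = S·[w10; w11]:
  w00 = 1/2, w01 = -1, w10 = 0, w11 = -1/2

1/2 -1 0 -1/2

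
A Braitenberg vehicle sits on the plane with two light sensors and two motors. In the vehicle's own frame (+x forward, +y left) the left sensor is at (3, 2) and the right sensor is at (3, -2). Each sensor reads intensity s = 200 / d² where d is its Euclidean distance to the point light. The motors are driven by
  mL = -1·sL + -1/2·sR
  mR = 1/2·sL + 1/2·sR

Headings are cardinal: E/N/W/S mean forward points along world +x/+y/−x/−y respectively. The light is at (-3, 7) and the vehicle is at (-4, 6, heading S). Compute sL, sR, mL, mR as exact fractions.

200/17 8 -268/17 168/17

left sensor world pos  = (-2, 3); dL² = 17
right sensor world pos = (-6, 3); dR² = 25
sL = 200/17 = 200/17
sR = 200/25 = 8
mL = -1·sL + -1/2·sR = -268/17
mR = 1/2·sL + 1/2·sR = 168/17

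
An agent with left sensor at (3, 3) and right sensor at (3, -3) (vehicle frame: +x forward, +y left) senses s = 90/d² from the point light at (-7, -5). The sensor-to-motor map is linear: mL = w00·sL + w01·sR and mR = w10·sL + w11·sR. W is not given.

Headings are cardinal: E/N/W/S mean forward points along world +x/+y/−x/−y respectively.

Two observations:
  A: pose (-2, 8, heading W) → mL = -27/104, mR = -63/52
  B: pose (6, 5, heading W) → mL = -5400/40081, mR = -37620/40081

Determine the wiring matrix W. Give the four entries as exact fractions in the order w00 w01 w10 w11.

obs A: pose=(-2,8,W) → sL=45/52, sR=9/26, mL=-27/104, mR=-63/52
obs B: pose=(6,5,W) → sL=90/149, sR=90/269, mL=-5400/40081, mR=-37620/40081
sensor matrix S = [[45/52, 9/26], [90/149, 90/269]]; det S = 83835/1042106
solve [mL_A; mL_B] = S·[w00; w01] and [mR_A; mR_B] = S·[w10; w11]:
  w00 = -1/2, w01 = 1/2, w10 = -1, w11 = -1

-1/2 1/2 -1 -1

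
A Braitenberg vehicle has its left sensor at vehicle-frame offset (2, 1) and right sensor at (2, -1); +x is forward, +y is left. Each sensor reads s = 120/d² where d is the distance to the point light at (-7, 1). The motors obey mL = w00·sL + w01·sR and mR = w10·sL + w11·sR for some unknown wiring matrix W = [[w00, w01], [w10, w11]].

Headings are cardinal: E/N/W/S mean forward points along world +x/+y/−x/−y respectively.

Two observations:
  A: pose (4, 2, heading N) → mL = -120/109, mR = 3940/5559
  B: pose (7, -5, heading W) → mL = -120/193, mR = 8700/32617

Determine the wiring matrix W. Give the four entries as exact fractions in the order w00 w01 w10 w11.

-1 0 1 -1/2

obs A: pose=(4,2,N) → sL=120/109, sR=40/51, mL=-120/109, mR=3940/5559
obs B: pose=(7,-5,W) → sL=120/193, sR=120/169, mL=-120/193, mR=8700/32617
sensor matrix S = [[120/109, 40/51], [120/193, 120/169]]; det S = 17772800/60439301
solve [mL_A; mL_B] = S·[w00; w01] and [mR_A; mR_B] = S·[w10; w11]:
  w00 = -1, w01 = 0, w10 = 1, w11 = -1/2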